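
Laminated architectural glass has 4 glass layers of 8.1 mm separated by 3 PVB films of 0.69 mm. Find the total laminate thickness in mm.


Total thickness = glass contribution + PVB contribution
  Glass: 4 * 8.1 = 32.4 mm
  PVB: 3 * 0.69 = 2.07 mm
  Total = 32.4 + 2.07 = 34.47 mm

34.47 mm


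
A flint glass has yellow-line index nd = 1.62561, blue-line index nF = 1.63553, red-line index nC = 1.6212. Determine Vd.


Abbe number formula: Vd = (nd - 1) / (nF - nC)
  nd - 1 = 1.62561 - 1 = 0.62561
  nF - nC = 1.63553 - 1.6212 = 0.01433
  Vd = 0.62561 / 0.01433 = 43.66

43.66


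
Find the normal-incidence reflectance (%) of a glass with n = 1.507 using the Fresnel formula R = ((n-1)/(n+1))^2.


Fresnel reflectance at normal incidence:
  R = ((n - 1)/(n + 1))^2
  (n - 1)/(n + 1) = (1.507 - 1)/(1.507 + 1) = 0.202234
  R = 0.202234^2 = 0.0408986
  R(%) = 0.0408986 * 100 = 4.09%

4.09%


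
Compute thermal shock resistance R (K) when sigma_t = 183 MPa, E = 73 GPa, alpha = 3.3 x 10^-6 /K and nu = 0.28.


Thermal shock resistance: R = sigma * (1 - nu) / (E * alpha)
  Numerator = 183 * (1 - 0.28) = 131.76
  Denominator = 73 * 1000 * (3.3 x 10^-6) = 0.2409
  R = 131.76 / 0.2409 = 546.9 K

546.9 K


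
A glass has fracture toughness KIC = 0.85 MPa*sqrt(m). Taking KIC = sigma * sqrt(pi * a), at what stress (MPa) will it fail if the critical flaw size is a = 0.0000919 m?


Rearrange KIC = sigma * sqrt(pi * a):
  sigma = KIC / sqrt(pi * a)
  sqrt(pi * 0.0000919) = 0.016992
  sigma = 0.85 / 0.016992 = 50.02 MPa

50.02 MPa


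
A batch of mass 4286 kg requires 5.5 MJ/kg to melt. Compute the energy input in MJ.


Total energy = mass * specific energy
  E = 4286 * 5.5 = 23573 MJ

23573 MJ


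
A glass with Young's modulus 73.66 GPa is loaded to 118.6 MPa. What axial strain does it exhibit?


Rearrange E = sigma / epsilon:
  epsilon = sigma / E
  E (MPa) = 73.66 * 1000 = 73660
  epsilon = 118.6 / 73660 = 0.00161

0.00161


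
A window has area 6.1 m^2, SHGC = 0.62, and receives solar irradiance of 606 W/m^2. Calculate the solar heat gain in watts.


Solar heat gain: Q = Area * SHGC * Irradiance
  Q = 6.1 * 0.62 * 606 = 2291.9 W

2291.9 W


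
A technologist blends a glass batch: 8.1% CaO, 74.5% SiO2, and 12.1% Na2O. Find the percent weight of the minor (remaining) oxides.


Sum the three major oxides:
  SiO2 + Na2O + CaO = 74.5 + 12.1 + 8.1 = 94.7%
Subtract from 100%:
  Others = 100 - 94.7 = 5.3%

5.3%


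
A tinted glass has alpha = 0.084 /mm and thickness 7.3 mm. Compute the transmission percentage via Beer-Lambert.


Beer-Lambert law: T = exp(-alpha * thickness)
  exponent = -0.084 * 7.3 = -0.6132
  T = exp(-0.6132) = 0.5416
  Percentage = 0.5416 * 100 = 54.16%

54.16%


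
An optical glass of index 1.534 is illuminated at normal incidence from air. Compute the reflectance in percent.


Fresnel reflectance at normal incidence:
  R = ((n - 1)/(n + 1))^2
  (n - 1)/(n + 1) = (1.534 - 1)/(1.534 + 1) = 0.210734
  R = 0.210734^2 = 0.0444088
  R(%) = 0.0444088 * 100 = 4.441%

4.441%


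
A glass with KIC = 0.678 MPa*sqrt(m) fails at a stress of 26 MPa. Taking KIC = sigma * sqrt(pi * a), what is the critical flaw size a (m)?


Rearrange KIC = sigma * sqrt(pi * a):
  sqrt(pi * a) = KIC / sigma
  sqrt(pi * a) = 0.678 / 26 = 0.026077
  a = (KIC / sigma)^2 / pi
  a = 0.026077^2 / pi = 0.0002165 m

0.0002165 m


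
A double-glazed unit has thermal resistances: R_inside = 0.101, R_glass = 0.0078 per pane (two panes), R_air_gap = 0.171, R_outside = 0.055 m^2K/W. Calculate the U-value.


Total thermal resistance (series):
  R_total = R_in + R_glass + R_air + R_glass + R_out
  R_total = 0.101 + 0.0078 + 0.171 + 0.0078 + 0.055 = 0.3426 m^2K/W
U-value = 1 / R_total = 1 / 0.3426 = 2.919 W/m^2K

2.919 W/m^2K


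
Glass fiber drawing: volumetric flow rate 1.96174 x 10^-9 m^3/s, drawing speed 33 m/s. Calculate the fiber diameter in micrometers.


Cross-sectional area from continuity:
  A = Q / v = 1.96174 x 10^-9 / 33 = 5.944667 x 10^-11 m^2
Diameter from circular cross-section:
  d = sqrt(4A / pi) * 10^6 (m -> um)
  d = sqrt(4 * 5.944667 x 10^-11 / pi) * 10^6 = 8.7 um

8.7 um


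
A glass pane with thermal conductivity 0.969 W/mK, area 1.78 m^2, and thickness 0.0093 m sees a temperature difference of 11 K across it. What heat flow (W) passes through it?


Fourier's law: Q = k * A * dT / t
  Q = 0.969 * 1.78 * 11 / 0.0093
  Q = 18.97302 / 0.0093 = 2040.1 W

2040.1 W


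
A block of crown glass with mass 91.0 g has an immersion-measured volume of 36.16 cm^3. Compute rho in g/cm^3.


Use the definition of density:
  rho = mass / volume
  rho = 91.0 / 36.16 = 2.517 g/cm^3

2.517 g/cm^3


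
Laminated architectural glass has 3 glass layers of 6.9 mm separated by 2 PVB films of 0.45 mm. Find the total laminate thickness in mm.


Total thickness = glass contribution + PVB contribution
  Glass: 3 * 6.9 = 20.7 mm
  PVB: 2 * 0.45 = 0.9 mm
  Total = 20.7 + 0.9 = 21.6 mm

21.6 mm


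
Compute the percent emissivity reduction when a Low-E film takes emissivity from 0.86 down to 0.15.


Percentage reduction = (1 - coated/uncoated) * 100
  Ratio = 0.15 / 0.86 = 0.1744
  Reduction = (1 - 0.1744) * 100 = 82.6%

82.6%


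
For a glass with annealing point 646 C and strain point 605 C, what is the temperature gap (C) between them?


Gap = T_anneal - T_strain:
  gap = 646 - 605 = 41 C

41 C


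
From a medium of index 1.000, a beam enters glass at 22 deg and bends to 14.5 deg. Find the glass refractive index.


Apply Snell's law: n1 * sin(theta1) = n2 * sin(theta2)
  n2 = n1 * sin(theta1) / sin(theta2)
  sin(22) = 0.374607
  sin(14.5) = 0.25038
  n2 = 1.000 * 0.374607 / 0.25038 = 1.4962

1.4962


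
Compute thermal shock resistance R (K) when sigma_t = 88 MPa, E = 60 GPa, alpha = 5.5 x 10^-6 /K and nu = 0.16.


Thermal shock resistance: R = sigma * (1 - nu) / (E * alpha)
  Numerator = 88 * (1 - 0.16) = 73.92
  Denominator = 60 * 1000 * (5.5 x 10^-6) = 0.33
  R = 73.92 / 0.33 = 224.0 K

224.0 K


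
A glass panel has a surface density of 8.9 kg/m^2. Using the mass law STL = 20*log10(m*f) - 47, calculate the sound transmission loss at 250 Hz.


Mass law: STL = 20 * log10(m * f) - 47
  m * f = 8.9 * 250 = 2225
  log10(2225) = 3.34733
  STL = 20 * 3.34733 - 47 = 66.9466 - 47 = 19.9 dB

19.9 dB


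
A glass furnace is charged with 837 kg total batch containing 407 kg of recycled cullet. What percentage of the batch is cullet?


Cullet ratio = (cullet mass / total batch mass) * 100
  Ratio = 407 / 837 * 100 = 48.63%

48.63%


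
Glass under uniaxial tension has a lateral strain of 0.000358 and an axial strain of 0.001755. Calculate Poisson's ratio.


Poisson's ratio: nu = lateral strain / axial strain
  nu = 0.000358 / 0.001755 = 0.204

0.204


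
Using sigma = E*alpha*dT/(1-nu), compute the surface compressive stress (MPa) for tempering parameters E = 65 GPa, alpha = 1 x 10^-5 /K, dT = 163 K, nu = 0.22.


Tempering stress: sigma = E * alpha * dT / (1 - nu)
  E (MPa) = 65 * 1000 = 65000
  Numerator = 65000 * (1 x 10^-5) * 163 = 105.95
  Denominator = 1 - 0.22 = 0.78
  sigma = 105.95 / 0.78 = 135.8 MPa

135.8 MPa


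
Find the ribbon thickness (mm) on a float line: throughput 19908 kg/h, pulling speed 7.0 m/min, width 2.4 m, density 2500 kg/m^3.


Ribbon cross-section from mass balance:
  Volume rate = throughput / density = 19908 / 2500 = 7.9632 m^3/h
  thickness = volume rate / (speed * 60 * width), i.e.
  thickness = throughput / (60 * speed * width * density) * 1000
  thickness = 19908 / (60 * 7.0 * 2.4 * 2500) * 1000 = 7.9 mm

7.9 mm


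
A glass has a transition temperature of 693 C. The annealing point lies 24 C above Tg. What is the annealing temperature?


The annealing temperature is Tg plus the offset:
  T_anneal = 693 + 24 = 717 C

717 C


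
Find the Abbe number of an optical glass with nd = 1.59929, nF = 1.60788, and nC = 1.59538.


Abbe number formula: Vd = (nd - 1) / (nF - nC)
  nd - 1 = 1.59929 - 1 = 0.59929
  nF - nC = 1.60788 - 1.59538 = 0.0125
  Vd = 0.59929 / 0.0125 = 47.94

47.94


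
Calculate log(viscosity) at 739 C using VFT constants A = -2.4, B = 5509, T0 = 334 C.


VFT equation: log(eta) = A + B / (T - T0)
  T - T0 = 739 - 334 = 405
  B / (T - T0) = 5509 / 405 = 13.602
  log(eta) = -2.4 + 13.602 = 11.202

11.202


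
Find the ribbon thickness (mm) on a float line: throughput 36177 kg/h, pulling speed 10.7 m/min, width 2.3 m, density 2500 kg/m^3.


Ribbon cross-section from mass balance:
  Volume rate = throughput / density = 36177 / 2500 = 14.4708 m^3/h
  thickness = volume rate / (speed * 60 * width), i.e.
  thickness = throughput / (60 * speed * width * density) * 1000
  thickness = 36177 / (60 * 10.7 * 2.3 * 2500) * 1000 = 9.8 mm

9.8 mm


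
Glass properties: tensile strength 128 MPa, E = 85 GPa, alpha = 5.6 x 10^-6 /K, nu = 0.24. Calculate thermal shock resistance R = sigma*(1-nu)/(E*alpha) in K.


Thermal shock resistance: R = sigma * (1 - nu) / (E * alpha)
  Numerator = 128 * (1 - 0.24) = 97.28
  Denominator = 85 * 1000 * (5.6 x 10^-6) = 0.476
  R = 97.28 / 0.476 = 204.4 K

204.4 K


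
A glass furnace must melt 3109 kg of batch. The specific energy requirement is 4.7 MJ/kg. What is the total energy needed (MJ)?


Total energy = mass * specific energy
  E = 3109 * 4.7 = 14612.3 MJ

14612.3 MJ


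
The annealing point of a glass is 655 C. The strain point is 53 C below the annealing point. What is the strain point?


Strain point = annealing point - difference:
  T_strain = 655 - 53 = 602 C

602 C


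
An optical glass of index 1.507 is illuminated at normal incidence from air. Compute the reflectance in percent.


Fresnel reflectance at normal incidence:
  R = ((n - 1)/(n + 1))^2
  (n - 1)/(n + 1) = (1.507 - 1)/(1.507 + 1) = 0.202234
  R = 0.202234^2 = 0.0408986
  R(%) = 0.0408986 * 100 = 4.09%

4.09%


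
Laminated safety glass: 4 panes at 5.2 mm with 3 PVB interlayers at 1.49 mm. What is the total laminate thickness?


Total thickness = glass contribution + PVB contribution
  Glass: 4 * 5.2 = 20.8 mm
  PVB: 3 * 1.49 = 4.47 mm
  Total = 20.8 + 4.47 = 25.27 mm

25.27 mm


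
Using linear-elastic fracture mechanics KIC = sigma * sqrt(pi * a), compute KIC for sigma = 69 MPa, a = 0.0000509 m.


Fracture toughness: KIC = sigma * sqrt(pi * a)
  pi * a = pi * 0.0000509 = 0.000159907
  sqrt(pi * a) = 0.012645
  KIC = 69 * 0.012645 = 0.873 MPa*sqrt(m)

0.873 MPa*sqrt(m)


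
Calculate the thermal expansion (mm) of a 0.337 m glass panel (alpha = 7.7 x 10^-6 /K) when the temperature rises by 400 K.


Thermal expansion formula: dL = alpha * L0 * dT
  dL = (7.7 x 10^-6) * 0.337 * 400 = 0.00103796 m
Convert to mm: 0.00103796 * 1000 = 1.038 mm

1.038 mm


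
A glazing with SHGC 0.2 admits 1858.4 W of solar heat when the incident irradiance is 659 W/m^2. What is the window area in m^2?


Rearrange Q = Area * SHGC * Irradiance:
  Area = Q / (SHGC * Irradiance)
  Area = 1858.4 / (0.2 * 659) = 14.1 m^2

14.1 m^2


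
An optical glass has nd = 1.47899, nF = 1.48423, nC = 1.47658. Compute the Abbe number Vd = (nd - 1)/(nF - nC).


Abbe number formula: Vd = (nd - 1) / (nF - nC)
  nd - 1 = 1.47899 - 1 = 0.47899
  nF - nC = 1.48423 - 1.47658 = 0.00765
  Vd = 0.47899 / 0.00765 = 62.61

62.61


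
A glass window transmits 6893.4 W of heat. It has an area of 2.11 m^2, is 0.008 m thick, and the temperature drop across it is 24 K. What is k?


Fourier's law rearranged: k = Q * t / (A * dT)
  Numerator = 6893.4 * 0.008 = 55.1472
  Denominator = 2.11 * 24 = 50.64
  k = 55.1472 / 50.64 = 1.089 W/mK

1.089 W/mK


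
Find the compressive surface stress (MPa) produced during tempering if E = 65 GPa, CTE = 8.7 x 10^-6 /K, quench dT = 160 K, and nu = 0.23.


Tempering stress: sigma = E * alpha * dT / (1 - nu)
  E (MPa) = 65 * 1000 = 65000
  Numerator = 65000 * (8.7 x 10^-6) * 160 = 90.48
  Denominator = 1 - 0.23 = 0.77
  sigma = 90.48 / 0.77 = 117.5 MPa

117.5 MPa


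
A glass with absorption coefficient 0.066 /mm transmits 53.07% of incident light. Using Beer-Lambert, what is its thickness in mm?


Rearrange T = exp(-alpha * thickness):
  thickness = -ln(T) / alpha
  T = 53.07/100 = 0.5307
  ln(T) = -0.63356
  -ln(T) = 0.63356
  thickness = 0.63356 / 0.066 = 9.6 mm

9.6 mm


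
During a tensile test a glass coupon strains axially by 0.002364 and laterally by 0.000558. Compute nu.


Poisson's ratio: nu = lateral strain / axial strain
  nu = 0.000558 / 0.002364 = 0.236

0.236


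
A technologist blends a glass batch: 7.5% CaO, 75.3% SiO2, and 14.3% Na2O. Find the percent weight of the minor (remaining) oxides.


Sum the three major oxides:
  SiO2 + Na2O + CaO = 75.3 + 14.3 + 7.5 = 97.1%
Subtract from 100%:
  Others = 100 - 97.1 = 2.9%

2.9%


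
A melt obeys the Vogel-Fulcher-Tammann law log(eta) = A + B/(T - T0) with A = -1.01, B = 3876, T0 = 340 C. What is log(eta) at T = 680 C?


VFT equation: log(eta) = A + B / (T - T0)
  T - T0 = 680 - 340 = 340
  B / (T - T0) = 3876 / 340 = 11.4
  log(eta) = -1.01 + 11.4 = 10.39

10.39


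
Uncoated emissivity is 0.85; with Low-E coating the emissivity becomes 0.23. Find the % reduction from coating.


Percentage reduction = (1 - coated/uncoated) * 100
  Ratio = 0.23 / 0.85 = 0.2706
  Reduction = (1 - 0.2706) * 100 = 72.9%

72.9%


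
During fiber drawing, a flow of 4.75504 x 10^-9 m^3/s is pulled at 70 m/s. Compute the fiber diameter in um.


Cross-sectional area from continuity:
  A = Q / v = 4.75504 x 10^-9 / 70 = 6.792914 x 10^-11 m^2
Diameter from circular cross-section:
  d = sqrt(4A / pi) * 10^6 (m -> um)
  d = sqrt(4 * 6.792914 x 10^-11 / pi) * 10^6 = 9.3 um

9.3 um


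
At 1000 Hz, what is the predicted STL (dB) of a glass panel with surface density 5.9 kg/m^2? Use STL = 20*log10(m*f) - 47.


Mass law: STL = 20 * log10(m * f) - 47
  m * f = 5.9 * 1000 = 5900
  log10(5900) = 3.77085
  STL = 20 * 3.77085 - 47 = 75.417 - 47 = 28.4 dB

28.4 dB


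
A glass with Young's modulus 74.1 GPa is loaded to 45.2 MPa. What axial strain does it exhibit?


Rearrange E = sigma / epsilon:
  epsilon = sigma / E
  E (MPa) = 74.1 * 1000 = 74100
  epsilon = 45.2 / 74100 = 0.00061

0.00061


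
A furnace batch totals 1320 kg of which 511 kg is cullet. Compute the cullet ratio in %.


Cullet ratio = (cullet mass / total batch mass) * 100
  Ratio = 511 / 1320 * 100 = 38.71%

38.71%


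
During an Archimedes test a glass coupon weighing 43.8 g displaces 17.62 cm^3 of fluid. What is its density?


Use the definition of density:
  rho = mass / volume
  rho = 43.8 / 17.62 = 2.486 g/cm^3

2.486 g/cm^3


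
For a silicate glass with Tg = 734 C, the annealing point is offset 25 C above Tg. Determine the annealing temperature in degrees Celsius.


The annealing temperature is Tg plus the offset:
  T_anneal = 734 + 25 = 759 C

759 C


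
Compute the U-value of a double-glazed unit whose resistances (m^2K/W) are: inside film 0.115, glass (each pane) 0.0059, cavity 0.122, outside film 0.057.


Total thermal resistance (series):
  R_total = R_in + R_glass + R_air + R_glass + R_out
  R_total = 0.115 + 0.0059 + 0.122 + 0.0059 + 0.057 = 0.3058 m^2K/W
U-value = 1 / R_total = 1 / 0.3058 = 3.27 W/m^2K

3.27 W/m^2K


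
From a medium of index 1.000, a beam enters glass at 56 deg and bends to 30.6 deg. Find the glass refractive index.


Apply Snell's law: n1 * sin(theta1) = n2 * sin(theta2)
  n2 = n1 * sin(theta1) / sin(theta2)
  sin(56) = 0.829038
  sin(30.6) = 0.509041
  n2 = 1.000 * 0.829038 / 0.509041 = 1.6286

1.6286


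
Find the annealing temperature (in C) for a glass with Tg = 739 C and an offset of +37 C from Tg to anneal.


The annealing temperature is Tg plus the offset:
  T_anneal = 739 + 37 = 776 C

776 C


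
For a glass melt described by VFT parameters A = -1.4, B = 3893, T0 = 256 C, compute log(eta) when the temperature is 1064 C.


VFT equation: log(eta) = A + B / (T - T0)
  T - T0 = 1064 - 256 = 808
  B / (T - T0) = 3893 / 808 = 4.818
  log(eta) = -1.4 + 4.818 = 3.418

3.418


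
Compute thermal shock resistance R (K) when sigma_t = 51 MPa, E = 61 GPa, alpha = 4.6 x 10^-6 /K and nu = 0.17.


Thermal shock resistance: R = sigma * (1 - nu) / (E * alpha)
  Numerator = 51 * (1 - 0.17) = 42.33
  Denominator = 61 * 1000 * (4.6 x 10^-6) = 0.2806
  R = 42.33 / 0.2806 = 150.9 K

150.9 K


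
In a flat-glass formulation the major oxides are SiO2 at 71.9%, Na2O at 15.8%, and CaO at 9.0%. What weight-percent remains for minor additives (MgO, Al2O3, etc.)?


Sum the three major oxides:
  SiO2 + Na2O + CaO = 71.9 + 15.8 + 9.0 = 96.7%
Subtract from 100%:
  Others = 100 - 96.7 = 3.3%

3.3%


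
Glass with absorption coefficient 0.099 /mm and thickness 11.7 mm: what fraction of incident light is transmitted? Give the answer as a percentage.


Beer-Lambert law: T = exp(-alpha * thickness)
  exponent = -0.099 * 11.7 = -1.1583
  T = exp(-1.1583) = 0.314
  Percentage = 0.314 * 100 = 31.4%

31.4%


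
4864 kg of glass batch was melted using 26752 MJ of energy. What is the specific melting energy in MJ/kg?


Rearrange E = m * s for s:
  s = E / m
  s = 26752 / 4864 = 5.5 MJ/kg

5.5 MJ/kg


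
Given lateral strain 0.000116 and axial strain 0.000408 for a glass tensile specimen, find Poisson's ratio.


Poisson's ratio: nu = lateral strain / axial strain
  nu = 0.000116 / 0.000408 = 0.2843

0.2843


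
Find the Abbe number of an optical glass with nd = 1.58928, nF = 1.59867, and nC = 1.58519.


Abbe number formula: Vd = (nd - 1) / (nF - nC)
  nd - 1 = 1.58928 - 1 = 0.58928
  nF - nC = 1.59867 - 1.58519 = 0.01348
  Vd = 0.58928 / 0.01348 = 43.72

43.72


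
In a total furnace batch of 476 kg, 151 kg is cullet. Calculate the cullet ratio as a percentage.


Cullet ratio = (cullet mass / total batch mass) * 100
  Ratio = 151 / 476 * 100 = 31.72%

31.72%


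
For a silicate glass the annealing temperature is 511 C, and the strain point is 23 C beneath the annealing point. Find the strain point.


Strain point = annealing point - difference:
  T_strain = 511 - 23 = 488 C

488 C


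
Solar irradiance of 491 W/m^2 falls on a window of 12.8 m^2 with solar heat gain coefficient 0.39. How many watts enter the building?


Solar heat gain: Q = Area * SHGC * Irradiance
  Q = 12.8 * 0.39 * 491 = 2451.1 W

2451.1 W


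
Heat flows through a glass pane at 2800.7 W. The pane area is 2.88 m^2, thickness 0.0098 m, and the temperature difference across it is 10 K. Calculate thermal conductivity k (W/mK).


Fourier's law rearranged: k = Q * t / (A * dT)
  Numerator = 2800.7 * 0.0098 = 27.44686
  Denominator = 2.88 * 10 = 28.8
  k = 27.44686 / 28.8 = 0.953 W/mK

0.953 W/mK


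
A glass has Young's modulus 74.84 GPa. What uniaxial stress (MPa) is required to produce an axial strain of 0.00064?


Rearrange E = sigma / epsilon:
  sigma = E * epsilon
  E (MPa) = 74.84 * 1000 = 74840
  sigma = 74840 * 0.00064 = 47.9 MPa

47.9 MPa


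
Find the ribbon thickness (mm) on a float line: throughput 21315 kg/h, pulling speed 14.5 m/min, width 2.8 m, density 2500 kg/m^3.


Ribbon cross-section from mass balance:
  Volume rate = throughput / density = 21315 / 2500 = 8.526 m^3/h
  thickness = volume rate / (speed * 60 * width), i.e.
  thickness = throughput / (60 * speed * width * density) * 1000
  thickness = 21315 / (60 * 14.5 * 2.8 * 2500) * 1000 = 3.5 mm

3.5 mm


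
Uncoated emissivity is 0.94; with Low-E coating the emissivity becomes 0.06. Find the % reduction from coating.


Percentage reduction = (1 - coated/uncoated) * 100
  Ratio = 0.06 / 0.94 = 0.0638
  Reduction = (1 - 0.0638) * 100 = 93.6%

93.6%


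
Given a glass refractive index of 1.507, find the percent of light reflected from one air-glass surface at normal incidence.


Fresnel reflectance at normal incidence:
  R = ((n - 1)/(n + 1))^2
  (n - 1)/(n + 1) = (1.507 - 1)/(1.507 + 1) = 0.202234
  R = 0.202234^2 = 0.0408986
  R(%) = 0.0408986 * 100 = 4.09%

4.09%


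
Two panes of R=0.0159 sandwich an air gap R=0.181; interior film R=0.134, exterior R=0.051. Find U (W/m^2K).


Total thermal resistance (series):
  R_total = R_in + R_glass + R_air + R_glass + R_out
  R_total = 0.134 + 0.0159 + 0.181 + 0.0159 + 0.051 = 0.3978 m^2K/W
U-value = 1 / R_total = 1 / 0.3978 = 2.514 W/m^2K

2.514 W/m^2K


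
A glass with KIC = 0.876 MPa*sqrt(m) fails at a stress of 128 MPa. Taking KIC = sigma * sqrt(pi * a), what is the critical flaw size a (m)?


Rearrange KIC = sigma * sqrt(pi * a):
  sqrt(pi * a) = KIC / sigma
  sqrt(pi * a) = 0.876 / 128 = 0.006844
  a = (KIC / sigma)^2 / pi
  a = 0.006844^2 / pi = 0.0000149 m

0.0000149 m


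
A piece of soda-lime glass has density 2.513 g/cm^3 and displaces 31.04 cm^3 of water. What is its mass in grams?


Rearrange rho = m / V:
  m = rho * V
  m = 2.513 * 31.04 = 78.004 g

78.004 g


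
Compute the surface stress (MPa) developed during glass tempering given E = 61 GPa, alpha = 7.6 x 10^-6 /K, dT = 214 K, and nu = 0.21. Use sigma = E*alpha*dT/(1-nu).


Tempering stress: sigma = E * alpha * dT / (1 - nu)
  E (MPa) = 61 * 1000 = 61000
  Numerator = 61000 * (7.6 x 10^-6) * 214 = 99.2104
  Denominator = 1 - 0.21 = 0.79
  sigma = 99.2104 / 0.79 = 125.6 MPa

125.6 MPa


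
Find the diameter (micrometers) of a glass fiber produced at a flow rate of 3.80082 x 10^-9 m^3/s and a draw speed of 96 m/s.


Cross-sectional area from continuity:
  A = Q / v = 3.80082 x 10^-9 / 96 = 3.959187 x 10^-11 m^2
Diameter from circular cross-section:
  d = sqrt(4A / pi) * 10^6 (m -> um)
  d = sqrt(4 * 3.959187 x 10^-11 / pi) * 10^6 = 7.1 um

7.1 um


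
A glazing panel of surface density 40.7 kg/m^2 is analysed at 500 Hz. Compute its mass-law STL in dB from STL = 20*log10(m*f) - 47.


Mass law: STL = 20 * log10(m * f) - 47
  m * f = 40.7 * 500 = 20350
  log10(20350) = 4.30856
  STL = 20 * 4.30856 - 47 = 86.1712 - 47 = 39.2 dB

39.2 dB


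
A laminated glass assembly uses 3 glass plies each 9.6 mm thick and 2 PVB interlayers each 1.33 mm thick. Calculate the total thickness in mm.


Total thickness = glass contribution + PVB contribution
  Glass: 3 * 9.6 = 28.8 mm
  PVB: 2 * 1.33 = 2.66 mm
  Total = 28.8 + 2.66 = 31.46 mm

31.46 mm


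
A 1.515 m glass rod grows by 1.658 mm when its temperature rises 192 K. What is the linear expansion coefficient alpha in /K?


Rearrange dL = alpha * L0 * dT for alpha:
  alpha = dL / (L0 * dT)
  alpha = (1.658 / 1000) / (1.515 * 192) = 0.0000057 /K = 5.7 x 10^-6 /K

5.7 x 10^-6 /K


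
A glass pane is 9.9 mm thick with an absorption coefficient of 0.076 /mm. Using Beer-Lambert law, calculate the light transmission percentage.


Beer-Lambert law: T = exp(-alpha * thickness)
  exponent = -0.076 * 9.9 = -0.7524
  T = exp(-0.7524) = 0.4712
  Percentage = 0.4712 * 100 = 47.12%

47.12%


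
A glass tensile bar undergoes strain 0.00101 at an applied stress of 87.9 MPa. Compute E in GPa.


Young's modulus: E = stress / strain
  E = 87.9 MPa / 0.00101 = 87029.7 MPa
Convert to GPa: 87029.7 / 1000 = 87.03 GPa

87.03 GPa


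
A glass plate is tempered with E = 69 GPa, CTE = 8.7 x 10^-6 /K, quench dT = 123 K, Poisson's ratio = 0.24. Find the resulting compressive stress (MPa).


Tempering stress: sigma = E * alpha * dT / (1 - nu)
  E (MPa) = 69 * 1000 = 69000
  Numerator = 69000 * (8.7 x 10^-6) * 123 = 73.8369
  Denominator = 1 - 0.24 = 0.76
  sigma = 73.8369 / 0.76 = 97.2 MPa

97.2 MPa


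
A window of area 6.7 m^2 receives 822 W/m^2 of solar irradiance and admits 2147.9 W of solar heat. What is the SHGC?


Rearrange Q = Area * SHGC * Irradiance:
  SHGC = Q / (Area * Irradiance)
  SHGC = 2147.9 / (6.7 * 822) = 0.39

0.39


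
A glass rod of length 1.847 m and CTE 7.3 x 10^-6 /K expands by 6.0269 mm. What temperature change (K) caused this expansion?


Rearrange dL = alpha * L0 * dT for dT:
  dT = dL / (alpha * L0)
  dL (m) = 6.0269 / 1000 = 0.0060269
  dT = 0.0060269 / ((7.3 x 10^-6) * 1.847) = 447.0 K

447.0 K


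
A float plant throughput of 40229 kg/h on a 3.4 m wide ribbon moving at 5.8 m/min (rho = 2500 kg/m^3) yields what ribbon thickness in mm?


Ribbon cross-section from mass balance:
  Volume rate = throughput / density = 40229 / 2500 = 16.0916 m^3/h
  thickness = volume rate / (speed * 60 * width), i.e.
  thickness = throughput / (60 * speed * width * density) * 1000
  thickness = 40229 / (60 * 5.8 * 3.4 * 2500) * 1000 = 13.6 mm

13.6 mm


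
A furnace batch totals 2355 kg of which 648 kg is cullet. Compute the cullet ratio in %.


Cullet ratio = (cullet mass / total batch mass) * 100
  Ratio = 648 / 2355 * 100 = 27.52%

27.52%


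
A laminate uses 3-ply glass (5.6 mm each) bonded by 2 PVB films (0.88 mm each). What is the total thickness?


Total thickness = glass contribution + PVB contribution
  Glass: 3 * 5.6 = 16.8 mm
  PVB: 2 * 0.88 = 1.76 mm
  Total = 16.8 + 1.76 = 18.56 mm

18.56 mm


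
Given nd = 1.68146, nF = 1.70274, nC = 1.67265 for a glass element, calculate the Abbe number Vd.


Abbe number formula: Vd = (nd - 1) / (nF - nC)
  nd - 1 = 1.68146 - 1 = 0.68146
  nF - nC = 1.70274 - 1.67265 = 0.03009
  Vd = 0.68146 / 0.03009 = 22.65

22.65


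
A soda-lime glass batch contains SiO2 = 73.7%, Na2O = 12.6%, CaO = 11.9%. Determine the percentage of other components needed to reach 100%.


Sum the three major oxides:
  SiO2 + Na2O + CaO = 73.7 + 12.6 + 11.9 = 98.2%
Subtract from 100%:
  Others = 100 - 98.2 = 1.8%

1.8%


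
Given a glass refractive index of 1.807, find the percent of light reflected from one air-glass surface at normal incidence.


Fresnel reflectance at normal incidence:
  R = ((n - 1)/(n + 1))^2
  (n - 1)/(n + 1) = (1.807 - 1)/(1.807 + 1) = 0.287496
  R = 0.287496^2 = 0.082654
  R(%) = 0.082654 * 100 = 8.265%

8.265%


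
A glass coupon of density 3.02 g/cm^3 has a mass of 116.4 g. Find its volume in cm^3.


Rearrange rho = m / V:
  V = m / rho
  V = 116.4 / 3.02 = 38.543 cm^3

38.543 cm^3


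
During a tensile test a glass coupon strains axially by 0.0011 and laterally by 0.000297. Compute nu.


Poisson's ratio: nu = lateral strain / axial strain
  nu = 0.000297 / 0.0011 = 0.27

0.27


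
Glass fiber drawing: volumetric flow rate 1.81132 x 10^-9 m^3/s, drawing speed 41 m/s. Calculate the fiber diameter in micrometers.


Cross-sectional area from continuity:
  A = Q / v = 1.81132 x 10^-9 / 41 = 4.417854 x 10^-11 m^2
Diameter from circular cross-section:
  d = sqrt(4A / pi) * 10^6 (m -> um)
  d = sqrt(4 * 4.417854 x 10^-11 / pi) * 10^6 = 7.5 um

7.5 um


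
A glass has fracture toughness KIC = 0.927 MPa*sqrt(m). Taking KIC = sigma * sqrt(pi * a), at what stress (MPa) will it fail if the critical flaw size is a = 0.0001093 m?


Rearrange KIC = sigma * sqrt(pi * a):
  sigma = KIC / sqrt(pi * a)
  sqrt(pi * 0.0001093) = 0.01853
  sigma = 0.927 / 0.01853 = 50.03 MPa

50.03 MPa


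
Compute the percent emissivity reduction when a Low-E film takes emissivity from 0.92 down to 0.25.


Percentage reduction = (1 - coated/uncoated) * 100
  Ratio = 0.25 / 0.92 = 0.2717
  Reduction = (1 - 0.2717) * 100 = 72.8%

72.8%


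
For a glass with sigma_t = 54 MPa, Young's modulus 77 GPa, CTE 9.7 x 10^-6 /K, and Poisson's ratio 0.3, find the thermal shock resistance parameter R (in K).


Thermal shock resistance: R = sigma * (1 - nu) / (E * alpha)
  Numerator = 54 * (1 - 0.3) = 37.8
  Denominator = 77 * 1000 * (9.7 x 10^-6) = 0.7469
  R = 37.8 / 0.7469 = 50.6 K

50.6 K


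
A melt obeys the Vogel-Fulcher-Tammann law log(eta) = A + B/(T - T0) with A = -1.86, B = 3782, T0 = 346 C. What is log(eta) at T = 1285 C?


VFT equation: log(eta) = A + B / (T - T0)
  T - T0 = 1285 - 346 = 939
  B / (T - T0) = 3782 / 939 = 4.028
  log(eta) = -1.86 + 4.028 = 2.168

2.168


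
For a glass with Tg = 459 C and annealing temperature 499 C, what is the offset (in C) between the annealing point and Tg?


Offset = T_anneal - Tg:
  offset = 499 - 459 = 40 C

40 C


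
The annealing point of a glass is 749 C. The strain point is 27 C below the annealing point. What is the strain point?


Strain point = annealing point - difference:
  T_strain = 749 - 27 = 722 C

722 C


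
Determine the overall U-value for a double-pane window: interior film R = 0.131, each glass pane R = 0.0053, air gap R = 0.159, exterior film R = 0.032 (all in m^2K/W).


Total thermal resistance (series):
  R_total = R_in + R_glass + R_air + R_glass + R_out
  R_total = 0.131 + 0.0053 + 0.159 + 0.0053 + 0.032 = 0.3326 m^2K/W
U-value = 1 / R_total = 1 / 0.3326 = 3.007 W/m^2K

3.007 W/m^2K


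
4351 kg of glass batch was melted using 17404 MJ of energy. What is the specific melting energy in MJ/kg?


Rearrange E = m * s for s:
  s = E / m
  s = 17404 / 4351 = 4.0 MJ/kg

4.0 MJ/kg


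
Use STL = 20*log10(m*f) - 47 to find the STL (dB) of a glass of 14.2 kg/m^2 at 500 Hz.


Mass law: STL = 20 * log10(m * f) - 47
  m * f = 14.2 * 500 = 7100
  log10(7100) = 3.85126
  STL = 20 * 3.85126 - 47 = 77.0252 - 47 = 30.0 dB

30.0 dB


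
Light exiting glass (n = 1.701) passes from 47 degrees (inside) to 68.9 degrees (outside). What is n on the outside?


Apply Snell's law: n1 * sin(theta1) = n2 * sin(theta2)
  n2 = n1 * sin(theta1) / sin(theta2)
  sin(47) = 0.731354
  sin(68.9) = 0.932954
  n2 = 1.701 * 0.731354 / 0.932954 = 1.3334

1.3334


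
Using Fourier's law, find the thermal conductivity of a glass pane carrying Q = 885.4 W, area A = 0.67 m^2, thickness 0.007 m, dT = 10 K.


Fourier's law rearranged: k = Q * t / (A * dT)
  Numerator = 885.4 * 0.007 = 6.1978
  Denominator = 0.67 * 10 = 6.7
  k = 6.1978 / 6.7 = 0.925 W/mK

0.925 W/mK


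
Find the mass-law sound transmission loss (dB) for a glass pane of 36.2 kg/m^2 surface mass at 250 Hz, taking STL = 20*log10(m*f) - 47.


Mass law: STL = 20 * log10(m * f) - 47
  m * f = 36.2 * 250 = 9050
  log10(9050) = 3.95665
  STL = 20 * 3.95665 - 47 = 79.133 - 47 = 32.1 dB

32.1 dB


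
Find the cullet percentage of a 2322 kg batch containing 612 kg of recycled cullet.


Cullet ratio = (cullet mass / total batch mass) * 100
  Ratio = 612 / 2322 * 100 = 26.36%

26.36%


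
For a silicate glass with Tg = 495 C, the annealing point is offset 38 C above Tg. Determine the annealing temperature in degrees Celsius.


The annealing temperature is Tg plus the offset:
  T_anneal = 495 + 38 = 533 C

533 C


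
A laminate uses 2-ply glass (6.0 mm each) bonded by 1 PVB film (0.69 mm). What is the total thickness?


Total thickness = glass contribution + PVB contribution
  Glass: 2 * 6.0 = 12.0 mm
  PVB: 1 * 0.69 = 0.69 mm
  Total = 12.0 + 0.69 = 12.69 mm

12.69 mm


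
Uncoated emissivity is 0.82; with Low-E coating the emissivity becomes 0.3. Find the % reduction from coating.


Percentage reduction = (1 - coated/uncoated) * 100
  Ratio = 0.3 / 0.82 = 0.3659
  Reduction = (1 - 0.3659) * 100 = 63.4%

63.4%


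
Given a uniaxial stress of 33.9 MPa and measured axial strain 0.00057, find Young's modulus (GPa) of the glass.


Young's modulus: E = stress / strain
  E = 33.9 MPa / 0.00057 = 59473.68 MPa
Convert to GPa: 59473.68 / 1000 = 59.47 GPa

59.47 GPa


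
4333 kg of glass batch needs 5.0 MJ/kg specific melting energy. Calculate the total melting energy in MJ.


Total energy = mass * specific energy
  E = 4333 * 5.0 = 21665 MJ

21665 MJ


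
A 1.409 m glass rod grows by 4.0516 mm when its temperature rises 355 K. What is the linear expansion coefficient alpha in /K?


Rearrange dL = alpha * L0 * dT for alpha:
  alpha = dL / (L0 * dT)
  alpha = (4.0516 / 1000) / (1.409 * 355) = 0.0000081 /K = 8.1 x 10^-6 /K

8.1 x 10^-6 /K


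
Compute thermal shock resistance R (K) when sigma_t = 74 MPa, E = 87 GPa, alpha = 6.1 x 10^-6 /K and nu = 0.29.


Thermal shock resistance: R = sigma * (1 - nu) / (E * alpha)
  Numerator = 74 * (1 - 0.29) = 52.54
  Denominator = 87 * 1000 * (6.1 x 10^-6) = 0.5307
  R = 52.54 / 0.5307 = 99.0 K

99.0 K


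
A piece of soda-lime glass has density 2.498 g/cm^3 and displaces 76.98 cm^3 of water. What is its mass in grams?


Rearrange rho = m / V:
  m = rho * V
  m = 2.498 * 76.98 = 192.296 g

192.296 g


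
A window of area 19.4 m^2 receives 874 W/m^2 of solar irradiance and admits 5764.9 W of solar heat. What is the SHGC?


Rearrange Q = Area * SHGC * Irradiance:
  SHGC = Q / (Area * Irradiance)
  SHGC = 5764.9 / (19.4 * 874) = 0.34

0.34


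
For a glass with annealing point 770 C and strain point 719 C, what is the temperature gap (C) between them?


Gap = T_anneal - T_strain:
  gap = 770 - 719 = 51 C

51 C


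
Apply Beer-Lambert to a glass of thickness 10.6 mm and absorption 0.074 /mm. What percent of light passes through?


Beer-Lambert law: T = exp(-alpha * thickness)
  exponent = -0.074 * 10.6 = -0.7844
  T = exp(-0.7844) = 0.4564
  Percentage = 0.4564 * 100 = 45.64%

45.64%


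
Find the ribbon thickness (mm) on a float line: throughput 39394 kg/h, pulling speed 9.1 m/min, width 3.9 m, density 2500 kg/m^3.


Ribbon cross-section from mass balance:
  Volume rate = throughput / density = 39394 / 2500 = 15.7576 m^3/h
  thickness = volume rate / (speed * 60 * width), i.e.
  thickness = throughput / (60 * speed * width * density) * 1000
  thickness = 39394 / (60 * 9.1 * 3.9 * 2500) * 1000 = 7.4 mm

7.4 mm


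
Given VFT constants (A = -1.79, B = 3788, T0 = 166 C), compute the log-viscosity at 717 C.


VFT equation: log(eta) = A + B / (T - T0)
  T - T0 = 717 - 166 = 551
  B / (T - T0) = 3788 / 551 = 6.875
  log(eta) = -1.79 + 6.875 = 5.085

5.085


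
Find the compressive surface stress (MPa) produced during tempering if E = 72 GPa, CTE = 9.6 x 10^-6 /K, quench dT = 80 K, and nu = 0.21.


Tempering stress: sigma = E * alpha * dT / (1 - nu)
  E (MPa) = 72 * 1000 = 72000
  Numerator = 72000 * (9.6 x 10^-6) * 80 = 55.296
  Denominator = 1 - 0.21 = 0.79
  sigma = 55.296 / 0.79 = 70.0 MPa

70.0 MPa


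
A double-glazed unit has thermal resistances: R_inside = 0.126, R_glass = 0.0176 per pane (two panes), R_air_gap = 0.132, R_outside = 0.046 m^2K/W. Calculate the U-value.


Total thermal resistance (series):
  R_total = R_in + R_glass + R_air + R_glass + R_out
  R_total = 0.126 + 0.0176 + 0.132 + 0.0176 + 0.046 = 0.3392 m^2K/W
U-value = 1 / R_total = 1 / 0.3392 = 2.948 W/m^2K

2.948 W/m^2K


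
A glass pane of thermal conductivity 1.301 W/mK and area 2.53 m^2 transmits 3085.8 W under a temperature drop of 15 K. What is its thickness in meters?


Fourier's law: t = k * A * dT / Q
  t = 1.301 * 2.53 * 15 / 3085.8
  t = 49.37295 / 3085.8 = 0.016 m

0.016 m


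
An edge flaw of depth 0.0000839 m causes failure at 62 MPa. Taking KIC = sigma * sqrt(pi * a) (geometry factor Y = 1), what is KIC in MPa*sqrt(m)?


Fracture toughness: KIC = sigma * sqrt(pi * a)
  pi * a = pi * 0.0000839 = 0.00026358
  sqrt(pi * a) = 0.016235
  KIC = 62 * 0.016235 = 1.007 MPa*sqrt(m)

1.007 MPa*sqrt(m)


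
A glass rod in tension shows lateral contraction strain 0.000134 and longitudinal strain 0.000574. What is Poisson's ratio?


Poisson's ratio: nu = lateral strain / axial strain
  nu = 0.000134 / 0.000574 = 0.2334

0.2334


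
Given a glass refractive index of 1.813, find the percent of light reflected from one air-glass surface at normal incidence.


Fresnel reflectance at normal incidence:
  R = ((n - 1)/(n + 1))^2
  (n - 1)/(n + 1) = (1.813 - 1)/(1.813 + 1) = 0.289015
  R = 0.289015^2 = 0.0835297
  R(%) = 0.0835297 * 100 = 8.353%

8.353%


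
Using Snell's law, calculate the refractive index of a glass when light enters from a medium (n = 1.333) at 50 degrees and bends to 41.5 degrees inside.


Apply Snell's law: n1 * sin(theta1) = n2 * sin(theta2)
  n2 = n1 * sin(theta1) / sin(theta2)
  sin(50) = 0.766044
  sin(41.5) = 0.66262
  n2 = 1.333 * 0.766044 / 0.66262 = 1.5411

1.5411


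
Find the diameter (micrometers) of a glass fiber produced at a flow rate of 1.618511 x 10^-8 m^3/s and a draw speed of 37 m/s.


Cross-sectional area from continuity:
  A = Q / v = 1.618511 x 10^-8 / 37 = 4.374354 x 10^-10 m^2
Diameter from circular cross-section:
  d = sqrt(4A / pi) * 10^6 (m -> um)
  d = sqrt(4 * 4.374354 x 10^-10 / pi) * 10^6 = 23.6 um

23.6 um


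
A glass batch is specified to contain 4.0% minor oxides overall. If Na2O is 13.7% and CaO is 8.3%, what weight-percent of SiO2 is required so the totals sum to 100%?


Known pieces sum to 100%:
  SiO2 = 100 - (others + Na2O + CaO)
  SiO2 = 100 - (4.0 + 13.7 + 8.3) = 74.0%

74.0%


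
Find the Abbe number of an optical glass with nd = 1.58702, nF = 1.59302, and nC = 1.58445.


Abbe number formula: Vd = (nd - 1) / (nF - nC)
  nd - 1 = 1.58702 - 1 = 0.58702
  nF - nC = 1.59302 - 1.58445 = 0.00857
  Vd = 0.58702 / 0.00857 = 68.5

68.5


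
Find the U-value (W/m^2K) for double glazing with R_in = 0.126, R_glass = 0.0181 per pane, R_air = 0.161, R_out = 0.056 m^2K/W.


Total thermal resistance (series):
  R_total = R_in + R_glass + R_air + R_glass + R_out
  R_total = 0.126 + 0.0181 + 0.161 + 0.0181 + 0.056 = 0.3792 m^2K/W
U-value = 1 / R_total = 1 / 0.3792 = 2.637 W/m^2K

2.637 W/m^2K


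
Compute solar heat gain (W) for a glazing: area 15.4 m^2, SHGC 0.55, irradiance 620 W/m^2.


Solar heat gain: Q = Area * SHGC * Irradiance
  Q = 15.4 * 0.55 * 620 = 5251.4 W

5251.4 W


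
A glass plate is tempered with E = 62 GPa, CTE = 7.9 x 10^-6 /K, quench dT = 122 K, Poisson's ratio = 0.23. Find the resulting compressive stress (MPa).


Tempering stress: sigma = E * alpha * dT / (1 - nu)
  E (MPa) = 62 * 1000 = 62000
  Numerator = 62000 * (7.9 x 10^-6) * 122 = 59.7556
  Denominator = 1 - 0.23 = 0.77
  sigma = 59.7556 / 0.77 = 77.6 MPa

77.6 MPa


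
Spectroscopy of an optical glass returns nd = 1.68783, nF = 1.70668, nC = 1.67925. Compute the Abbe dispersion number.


Abbe number formula: Vd = (nd - 1) / (nF - nC)
  nd - 1 = 1.68783 - 1 = 0.68783
  nF - nC = 1.70668 - 1.67925 = 0.02743
  Vd = 0.68783 / 0.02743 = 25.08

25.08


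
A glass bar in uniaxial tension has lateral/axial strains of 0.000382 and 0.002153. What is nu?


Poisson's ratio: nu = lateral strain / axial strain
  nu = 0.000382 / 0.002153 = 0.1774

0.1774


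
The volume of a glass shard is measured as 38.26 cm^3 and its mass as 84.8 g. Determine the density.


Use the definition of density:
  rho = mass / volume
  rho = 84.8 / 38.26 = 2.216 g/cm^3

2.216 g/cm^3


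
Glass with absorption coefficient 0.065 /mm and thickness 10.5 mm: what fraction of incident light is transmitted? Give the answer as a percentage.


Beer-Lambert law: T = exp(-alpha * thickness)
  exponent = -0.065 * 10.5 = -0.6825
  T = exp(-0.6825) = 0.5054
  Percentage = 0.5054 * 100 = 50.54%

50.54%


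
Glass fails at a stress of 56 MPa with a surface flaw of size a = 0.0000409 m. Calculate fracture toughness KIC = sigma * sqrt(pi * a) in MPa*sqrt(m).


Fracture toughness: KIC = sigma * sqrt(pi * a)
  pi * a = pi * 0.0000409 = 0.000128491
  sqrt(pi * a) = 0.011335
  KIC = 56 * 0.011335 = 0.635 MPa*sqrt(m)

0.635 MPa*sqrt(m)


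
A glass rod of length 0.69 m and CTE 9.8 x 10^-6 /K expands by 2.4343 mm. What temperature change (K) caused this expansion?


Rearrange dL = alpha * L0 * dT for dT:
  dT = dL / (alpha * L0)
  dL (m) = 2.4343 / 1000 = 0.0024343
  dT = 0.0024343 / ((9.8 x 10^-6) * 0.69) = 360.0 K

360.0 K


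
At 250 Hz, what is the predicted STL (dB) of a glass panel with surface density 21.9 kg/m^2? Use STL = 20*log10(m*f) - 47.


Mass law: STL = 20 * log10(m * f) - 47
  m * f = 21.9 * 250 = 5475
  log10(5475) = 3.73838
  STL = 20 * 3.73838 - 47 = 74.7676 - 47 = 27.8 dB

27.8 dB


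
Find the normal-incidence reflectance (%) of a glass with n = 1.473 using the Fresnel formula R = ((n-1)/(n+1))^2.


Fresnel reflectance at normal incidence:
  R = ((n - 1)/(n + 1))^2
  (n - 1)/(n + 1) = (1.473 - 1)/(1.473 + 1) = 0.191266
  R = 0.191266^2 = 0.0365827
  R(%) = 0.0365827 * 100 = 3.658%

3.658%
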